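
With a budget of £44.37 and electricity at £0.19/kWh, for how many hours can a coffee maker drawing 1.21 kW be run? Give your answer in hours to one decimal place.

193.0 h

Energy available = £44.37 ÷ £0.19/kWh = 233.5263 kWh
Hours = 233.5263 kWh ÷ 1.21 kW = 193.0 h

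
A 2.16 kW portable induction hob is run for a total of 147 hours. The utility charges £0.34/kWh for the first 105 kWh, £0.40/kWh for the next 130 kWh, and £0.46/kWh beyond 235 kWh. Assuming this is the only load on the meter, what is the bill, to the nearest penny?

Energy = 2.16 kW × 147 h = 317.52 kWh
Tier 1 (0–105 kWh): 105 × £0.34 = £35.7
Tier 2 (105–235 kWh): 130 × £0.40 = £52
Above 235 kWh: 82.52 × £0.46 = £37.9592
Bill = £125.66

£125.66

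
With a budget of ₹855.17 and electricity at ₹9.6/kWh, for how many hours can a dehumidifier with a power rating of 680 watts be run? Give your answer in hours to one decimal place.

Energy available = ₹855.17 ÷ ₹9.6/kWh = 89.0802 kWh
Hours = 89.0802 kWh ÷ 0.68 kW = 131.0 h

131.0 h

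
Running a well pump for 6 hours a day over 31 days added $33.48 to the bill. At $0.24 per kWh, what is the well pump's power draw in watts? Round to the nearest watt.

Energy = $33.48 ÷ $0.24/kWh = 139.5 kWh
Runtime = 6 h/day × 31 days = 186 h
Power = 139.5 kWh ÷ 186 h = 0.75 kW = 750 W

750 W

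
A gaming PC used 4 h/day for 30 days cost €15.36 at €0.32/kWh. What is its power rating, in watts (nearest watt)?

Energy = €15.36 ÷ €0.32/kWh = 48 kWh
Runtime = 4 h/day × 30 days = 120 h
Power = 48 kWh ÷ 120 h = 0.4 kW = 400 W

400 W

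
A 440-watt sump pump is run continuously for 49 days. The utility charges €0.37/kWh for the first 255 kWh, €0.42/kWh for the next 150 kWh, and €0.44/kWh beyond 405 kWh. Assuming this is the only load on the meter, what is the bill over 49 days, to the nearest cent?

€206.82

Runtime = 24 h × 49 = 1176 h
Energy = 0.44 kW × 1176 h = 517.44 kWh
Tier 1 (0–255 kWh): 255 × €0.37 = €94.35
Tier 2 (255–405 kWh): 150 × €0.42 = €63
Above 405 kWh: 112.44 × €0.44 = €49.4736
Bill = €206.82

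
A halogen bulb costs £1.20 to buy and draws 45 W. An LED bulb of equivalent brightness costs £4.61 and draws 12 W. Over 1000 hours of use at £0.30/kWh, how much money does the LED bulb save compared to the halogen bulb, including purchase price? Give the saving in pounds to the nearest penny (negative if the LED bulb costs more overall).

halogen bulb: £1.20 + (45/1000) kW × 1000 h × £0.30 = £1.20 + £13.5 = £14.7
LED bulb: £4.61 + (12/1000) kW × 1000 h × £0.30 = £4.61 + £3.6 = £8.21
Saving = £14.7 − £8.21 = £6.49

£6.49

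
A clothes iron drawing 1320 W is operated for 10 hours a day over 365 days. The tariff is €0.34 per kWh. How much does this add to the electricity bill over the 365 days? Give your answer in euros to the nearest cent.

Runtime = 10 h/day × 365 days = 3650 h
Energy = 1.32 kW × 3650 h = 4818 kWh
Cost = 4818 kWh × €0.34/kWh = €1638.12

€1638.12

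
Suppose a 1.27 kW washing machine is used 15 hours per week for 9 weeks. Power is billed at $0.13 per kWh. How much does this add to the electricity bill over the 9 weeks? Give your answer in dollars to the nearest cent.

Runtime = 15 h/week × 9 weeks = 135 h
Energy = 1.27 kW × 135 h = 171.45 kWh
Cost = 171.45 kWh × $0.13/kWh = $22.29

$22.29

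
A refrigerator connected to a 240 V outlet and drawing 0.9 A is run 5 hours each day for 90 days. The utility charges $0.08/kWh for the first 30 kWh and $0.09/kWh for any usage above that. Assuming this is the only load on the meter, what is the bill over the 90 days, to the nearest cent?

Power = 0.9 A × 240 V = 216 W = 0.216 kW
Runtime = 5 h/day × 90 days = 450 h
Energy = 0.216 kW × 450 h = 97.2 kWh
Tier 1 (0–30 kWh): 30 × $0.08 = $2.4
Above 30 kWh: 67.2 × $0.09 = $6.048
Bill = $8.45

$8.45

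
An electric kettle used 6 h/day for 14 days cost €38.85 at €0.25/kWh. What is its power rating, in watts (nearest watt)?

1850 W

Energy = €38.85 ÷ €0.25/kWh = 155.4 kWh
Runtime = 6 h/day × 14 days = 84 h
Power = 155.4 kWh ÷ 84 h = 1.85 kW = 1850 W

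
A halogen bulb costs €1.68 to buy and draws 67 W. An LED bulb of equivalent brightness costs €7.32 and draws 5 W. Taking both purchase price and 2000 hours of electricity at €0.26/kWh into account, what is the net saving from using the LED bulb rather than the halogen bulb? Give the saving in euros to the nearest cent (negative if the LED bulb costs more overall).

€26.60

halogen bulb: €1.68 + (67/1000) kW × 2000 h × €0.26 = €1.68 + €34.84 = €36.52
LED bulb: €7.32 + (5/1000) kW × 2000 h × €0.26 = €7.32 + €2.6 = €9.92
Saving = €36.52 − €9.92 = €26.6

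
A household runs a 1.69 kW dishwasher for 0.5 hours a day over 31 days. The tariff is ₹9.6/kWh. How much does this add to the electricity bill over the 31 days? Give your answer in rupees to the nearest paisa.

₹251.47

Runtime = 0.5 h/day × 31 days = 15.5 h
Energy = 1.69 kW × 15.5 h = 26.195 kWh
Cost = 26.195 kWh × ₹9.6/kWh = ₹251.47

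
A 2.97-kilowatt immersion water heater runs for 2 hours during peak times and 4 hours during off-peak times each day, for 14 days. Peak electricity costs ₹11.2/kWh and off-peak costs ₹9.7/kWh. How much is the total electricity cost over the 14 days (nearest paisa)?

₹2544.70

Peak energy = 2.97 kW × 2 h × 14 = 83.16 kWh
Off-peak energy = 2.97 kW × 4 h × 14 = 166.32 kWh
Cost = 83.16 × ₹11.2 + 166.32 × ₹9.7 = ₹931.392 + ₹1613.304 = ₹2544.70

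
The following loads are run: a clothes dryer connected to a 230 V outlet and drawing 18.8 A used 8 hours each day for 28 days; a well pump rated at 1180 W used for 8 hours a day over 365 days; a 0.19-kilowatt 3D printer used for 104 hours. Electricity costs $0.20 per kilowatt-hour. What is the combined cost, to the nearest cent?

$886.79

clothes dryer: Power = 18.8 A × 230 V = 4324 W = 4.324 kW
clothes dryer: Runtime = 8 h/day × 28 days = 224 h
clothes dryer: 4.324 kW × 224 h = 968.576 kWh
well pump: Runtime = 8 h/day × 365 days = 2920 h
well pump: 1.18 kW × 2920 h = 3445.6 kWh
3D printer: 0.19 kW × 104 h = 19.76 kWh
Total energy = 4433.936 kWh
Cost = 4433.936 × $0.20 = $886.79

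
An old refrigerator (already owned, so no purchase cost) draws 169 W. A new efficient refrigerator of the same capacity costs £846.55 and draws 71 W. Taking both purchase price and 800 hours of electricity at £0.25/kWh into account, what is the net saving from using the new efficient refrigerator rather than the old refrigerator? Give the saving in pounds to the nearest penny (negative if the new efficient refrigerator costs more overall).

old refrigerator: £0.00 + (169/1000) kW × 800 h × £0.25 = £0.00 + £33.8 = £33.8
new efficient refrigerator: £846.55 + (71/1000) kW × 800 h × £0.25 = £846.55 + £14.2 = £860.75
Saving = £33.8 − £860.75 = −£826.95

-£826.95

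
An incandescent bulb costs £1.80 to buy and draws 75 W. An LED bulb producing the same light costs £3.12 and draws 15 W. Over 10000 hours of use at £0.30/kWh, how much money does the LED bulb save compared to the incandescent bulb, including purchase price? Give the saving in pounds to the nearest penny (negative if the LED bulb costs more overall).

incandescent bulb: £1.80 + (75/1000) kW × 10000 h × £0.30 = £1.80 + £225 = £226.8
LED bulb: £3.12 + (15/1000) kW × 10000 h × £0.30 = £3.12 + £45 = £48.12
Saving = £226.8 − £48.12 = £178.68

£178.68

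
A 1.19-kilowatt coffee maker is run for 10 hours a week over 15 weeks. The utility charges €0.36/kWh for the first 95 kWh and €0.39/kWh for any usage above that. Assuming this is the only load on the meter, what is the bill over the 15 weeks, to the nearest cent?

Runtime = 10 h/week × 15 weeks = 150 h
Energy = 1.19 kW × 150 h = 178.5 kWh
Tier 1 (0–95 kWh): 95 × €0.36 = €34.2
Above 95 kWh: 83.5 × €0.39 = €32.565
Bill = €66.77

€66.77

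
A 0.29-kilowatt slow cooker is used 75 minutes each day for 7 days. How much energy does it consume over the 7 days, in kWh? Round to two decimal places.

Runtime = 75 min × 7 = 525 min = 8.75 h
Energy = 0.29 kW × 8.75 h = 2.5375 kWh ≈ 2.54 kWh

2.54 kWh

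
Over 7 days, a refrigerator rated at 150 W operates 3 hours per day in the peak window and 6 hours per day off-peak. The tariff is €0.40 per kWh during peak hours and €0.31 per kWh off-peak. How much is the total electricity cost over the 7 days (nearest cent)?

Peak energy = 0.15 kW × 3 h × 7 = 3.15 kWh
Off-peak energy = 0.15 kW × 6 h × 7 = 6.3 kWh
Cost = 3.15 × €0.40 + 6.3 × €0.31 = €1.26 + €1.953 = €3.21

€3.21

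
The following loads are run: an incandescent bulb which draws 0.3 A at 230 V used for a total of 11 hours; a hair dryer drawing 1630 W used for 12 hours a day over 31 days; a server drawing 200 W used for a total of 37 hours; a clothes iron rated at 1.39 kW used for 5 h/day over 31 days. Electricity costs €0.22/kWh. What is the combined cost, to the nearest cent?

incandescent bulb: Power = 0.3 A × 230 V = 69 W = 0.069 kW
incandescent bulb: 0.069 kW × 11 h = 0.759 kWh
hair dryer: Runtime = 12 h/day × 31 days = 372 h
hair dryer: 1.63 kW × 372 h = 606.36 kWh
server: 0.2 kW × 37 h = 7.4 kWh
clothes iron: Runtime = 5 h/day × 31 days = 155 h
clothes iron: 1.39 kW × 155 h = 215.45 kWh
Total energy = 829.969 kWh
Cost = 829.969 × €0.22 = €182.59

€182.59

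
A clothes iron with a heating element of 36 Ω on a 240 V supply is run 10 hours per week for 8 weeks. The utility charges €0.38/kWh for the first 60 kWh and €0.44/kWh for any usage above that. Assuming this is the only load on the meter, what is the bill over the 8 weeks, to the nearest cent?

€52.72

Power = V²/R = 240²/36 = 1600 W = 1.6 kW
Runtime = 10 h/week × 8 weeks = 80 h
Energy = 1.6 kW × 80 h = 128 kWh
Tier 1 (0–60 kWh): 60 × €0.38 = €22.8
Above 60 kWh: 68 × €0.44 = €29.92
Bill = €52.72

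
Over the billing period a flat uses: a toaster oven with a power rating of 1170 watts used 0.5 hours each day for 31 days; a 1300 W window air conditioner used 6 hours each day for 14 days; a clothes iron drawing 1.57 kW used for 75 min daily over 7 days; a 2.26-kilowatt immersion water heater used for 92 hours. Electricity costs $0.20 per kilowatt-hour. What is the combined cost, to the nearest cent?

toaster oven: Runtime = 0.5 h/day × 31 days = 15.5 h
toaster oven: 1.17 kW × 15.5 h = 18.135 kWh
window air conditioner: Runtime = 6 h/day × 14 days = 84 h
window air conditioner: 1.3 kW × 84 h = 109.2 kWh
clothes iron: Runtime = 75 min × 7 = 525 min = 8.75 h
clothes iron: 1.57 kW × 8.75 h = 13.7375 kWh
immersion water heater: 2.26 kW × 92 h = 207.92 kWh
Total energy = 348.9925 kWh
Cost = 348.9925 × $0.20 = $69.80

$69.80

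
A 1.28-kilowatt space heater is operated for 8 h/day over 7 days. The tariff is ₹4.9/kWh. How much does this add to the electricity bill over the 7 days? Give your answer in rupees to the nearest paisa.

₹351.23

Runtime = 8 h/day × 7 days = 56 h
Energy = 1.28 kW × 56 h = 71.68 kWh
Cost = 71.68 kWh × ₹4.9/kWh = ₹351.23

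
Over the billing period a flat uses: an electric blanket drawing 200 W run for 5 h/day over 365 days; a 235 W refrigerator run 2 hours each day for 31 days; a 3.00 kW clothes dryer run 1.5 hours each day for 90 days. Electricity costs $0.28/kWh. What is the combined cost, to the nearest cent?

electric blanket: Runtime = 5 h/day × 365 days = 1825 h
electric blanket: 0.2 kW × 1825 h = 365 kWh
refrigerator: Runtime = 2 h/day × 31 days = 62 h
refrigerator: 0.235 kW × 62 h = 14.57 kWh
clothes dryer: Runtime = 1.5 h/day × 90 days = 135 h
clothes dryer: 3 kW × 135 h = 405 kWh
Total energy = 784.57 kWh
Cost = 784.57 × $0.28 = $219.68

$219.68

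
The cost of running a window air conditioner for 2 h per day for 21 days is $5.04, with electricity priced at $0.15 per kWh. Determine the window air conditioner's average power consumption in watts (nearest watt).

800 W

Energy = $5.04 ÷ $0.15/kWh = 33.6 kWh
Runtime = 2 h/day × 21 days = 42 h
Power = 33.6 kWh ÷ 42 h = 0.8 kW = 800 W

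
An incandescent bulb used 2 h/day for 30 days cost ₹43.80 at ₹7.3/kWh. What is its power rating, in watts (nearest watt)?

100 W

Energy = ₹43.80 ÷ ₹7.3/kWh = 6 kWh
Runtime = 2 h/day × 30 days = 60 h
Power = 6 kWh ÷ 60 h = 0.1 kW = 100 W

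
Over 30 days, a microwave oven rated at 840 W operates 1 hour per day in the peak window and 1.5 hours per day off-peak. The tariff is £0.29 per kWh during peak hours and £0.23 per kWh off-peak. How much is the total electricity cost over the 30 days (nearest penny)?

£16.00

Peak energy = 0.84 kW × 1 h × 30 = 25.2 kWh
Off-peak energy = 0.84 kW × 1.5 h × 30 = 37.8 kWh
Cost = 25.2 × £0.29 + 37.8 × £0.23 = £7.308 + £8.694 = £16.00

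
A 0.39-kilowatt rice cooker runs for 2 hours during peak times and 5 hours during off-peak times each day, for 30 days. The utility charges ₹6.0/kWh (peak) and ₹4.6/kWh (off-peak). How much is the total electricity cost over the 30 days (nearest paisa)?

Peak energy = 0.39 kW × 2 h × 30 = 23.4 kWh
Off-peak energy = 0.39 kW × 5 h × 30 = 58.5 kWh
Cost = 23.4 × ₹6.0 + 58.5 × ₹4.6 = ₹140.4 + ₹269.1 = ₹409.50

₹409.50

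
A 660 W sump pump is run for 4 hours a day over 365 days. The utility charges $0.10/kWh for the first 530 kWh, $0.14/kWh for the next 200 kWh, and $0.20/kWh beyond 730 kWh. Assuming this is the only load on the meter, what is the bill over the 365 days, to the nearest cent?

$127.72

Runtime = 4 h/day × 365 days = 1460 h
Energy = 0.66 kW × 1460 h = 963.6 kWh
Tier 1 (0–530 kWh): 530 × $0.10 = $53
Tier 2 (530–730 kWh): 200 × $0.14 = $28
Above 730 kWh: 233.6 × $0.20 = $46.72
Bill = $127.72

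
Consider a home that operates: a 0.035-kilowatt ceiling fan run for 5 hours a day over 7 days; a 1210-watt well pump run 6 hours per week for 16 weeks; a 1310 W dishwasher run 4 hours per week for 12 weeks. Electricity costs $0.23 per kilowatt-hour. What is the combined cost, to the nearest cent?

ceiling fan: Runtime = 5 h/day × 7 days = 35 h
ceiling fan: 0.035 kW × 35 h = 1.225 kWh
well pump: Runtime = 6 h/week × 16 weeks = 96 h
well pump: 1.21 kW × 96 h = 116.16 kWh
dishwasher: Runtime = 4 h/week × 12 weeks = 48 h
dishwasher: 1.31 kW × 48 h = 62.88 kWh
Total energy = 180.265 kWh
Cost = 180.265 × $0.23 = $41.46

$41.46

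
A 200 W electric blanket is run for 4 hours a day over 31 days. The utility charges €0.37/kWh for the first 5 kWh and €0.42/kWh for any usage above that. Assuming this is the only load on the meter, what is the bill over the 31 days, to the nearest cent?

€10.17

Runtime = 4 h/day × 31 days = 124 h
Energy = 0.2 kW × 124 h = 24.8 kWh
Tier 1 (0–5 kWh): 5 × €0.37 = €1.85
Above 5 kWh: 19.8 × €0.42 = €8.316
Bill = €10.17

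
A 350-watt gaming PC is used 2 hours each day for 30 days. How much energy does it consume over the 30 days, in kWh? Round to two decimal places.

Runtime = 2 h/day × 30 days = 60 h
Energy = 0.35 kW × 60 h = 21 kWh

21.00 kWh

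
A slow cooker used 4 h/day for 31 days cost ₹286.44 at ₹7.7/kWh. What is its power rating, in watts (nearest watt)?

Energy = ₹286.44 ÷ ₹7.7/kWh = 37.2 kWh
Runtime = 4 h/day × 31 days = 124 h
Power = 37.2 kWh ÷ 124 h = 0.3 kW = 300 W

300 W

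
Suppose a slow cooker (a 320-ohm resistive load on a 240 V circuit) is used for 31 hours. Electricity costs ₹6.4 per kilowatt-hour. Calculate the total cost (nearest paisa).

₹35.71

Power = V²/R = 240²/320 = 180 W = 0.18 kW
Energy = 0.18 kW × 31 h = 5.58 kWh
Cost = 5.58 kWh × ₹6.4/kWh = ₹35.71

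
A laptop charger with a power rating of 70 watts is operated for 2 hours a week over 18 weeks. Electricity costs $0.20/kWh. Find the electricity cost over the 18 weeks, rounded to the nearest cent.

$0.50

Runtime = 2 h/week × 18 weeks = 36 h
Energy = 0.07 kW × 36 h = 2.52 kWh
Cost = 2.52 kWh × $0.20/kWh = $0.50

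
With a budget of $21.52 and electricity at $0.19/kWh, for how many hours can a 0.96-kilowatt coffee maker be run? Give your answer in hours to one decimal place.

118.0 h

Energy available = $21.52 ÷ $0.19/kWh = 113.2632 kWh
Hours = 113.2632 kWh ÷ 0.96 kW = 118.0 h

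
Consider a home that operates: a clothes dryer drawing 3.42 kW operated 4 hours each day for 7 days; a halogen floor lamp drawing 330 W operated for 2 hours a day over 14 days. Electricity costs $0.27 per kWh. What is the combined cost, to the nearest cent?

clothes dryer: Runtime = 4 h/day × 7 days = 28 h
clothes dryer: 3.42 kW × 28 h = 95.76 kWh
halogen floor lamp: Runtime = 2 h/day × 14 days = 28 h
halogen floor lamp: 0.33 kW × 28 h = 9.24 kWh
Total energy = 105 kWh
Cost = 105 × $0.27 = $28.35

$28.35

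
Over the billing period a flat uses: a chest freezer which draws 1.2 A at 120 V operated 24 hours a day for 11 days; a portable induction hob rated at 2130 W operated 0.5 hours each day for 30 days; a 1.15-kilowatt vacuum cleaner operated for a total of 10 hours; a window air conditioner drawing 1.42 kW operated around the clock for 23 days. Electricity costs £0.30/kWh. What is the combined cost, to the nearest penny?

£259.59

chest freezer: Power = 1.2 A × 120 V = 144 W = 0.144 kW
chest freezer: Runtime = 24 h × 11 = 264 h
chest freezer: 0.144 kW × 264 h = 38.016 kWh
portable induction hob: Runtime = 0.5 h/day × 30 days = 15 h
portable induction hob: 2.13 kW × 15 h = 31.95 kWh
vacuum cleaner: 1.15 kW × 10 h = 11.5 kWh
window air conditioner: Runtime = 24 h × 23 = 552 h
window air conditioner: 1.42 kW × 552 h = 783.84 kWh
Total energy = 865.306 kWh
Cost = 865.306 × £0.30 = £259.59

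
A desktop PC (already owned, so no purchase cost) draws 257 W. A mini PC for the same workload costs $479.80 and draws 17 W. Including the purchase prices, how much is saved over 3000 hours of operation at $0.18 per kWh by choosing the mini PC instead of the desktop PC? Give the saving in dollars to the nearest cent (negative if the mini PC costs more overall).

-$350.20

desktop PC: $0.00 + (257/1000) kW × 3000 h × $0.18 = $0.00 + $138.78 = $138.78
mini PC: $479.80 + (17/1000) kW × 3000 h × $0.18 = $479.80 + $9.18 = $488.98
Saving = $138.78 − $488.98 = −$350.2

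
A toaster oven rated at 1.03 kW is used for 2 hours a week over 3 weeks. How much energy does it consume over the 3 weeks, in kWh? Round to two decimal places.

Runtime = 2 h/week × 3 weeks = 6 h
Energy = 1.03 kW × 6 h = 6.18 kWh

6.18 kWh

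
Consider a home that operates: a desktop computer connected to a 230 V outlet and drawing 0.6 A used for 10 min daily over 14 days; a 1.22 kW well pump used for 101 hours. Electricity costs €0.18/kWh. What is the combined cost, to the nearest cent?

desktop computer: Power = 0.6 A × 230 V = 138 W = 0.138 kW
desktop computer: Runtime = 10 min × 14 = 140 min = 2.333333… h
desktop computer: 0.138 kW × 2.333333… h = 0.322 kWh
well pump: 1.22 kW × 101 h = 123.22 kWh
Total energy = 123.542 kWh
Cost = 123.542 × €0.18 = €22.24

€22.24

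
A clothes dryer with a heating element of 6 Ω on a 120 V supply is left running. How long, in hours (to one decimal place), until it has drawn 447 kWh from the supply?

Power = V²/R = 120²/6 = 2400 W = 2.4 kW
Hours = 447 kWh ÷ 2.4 kW = 186.3 h

186.3 h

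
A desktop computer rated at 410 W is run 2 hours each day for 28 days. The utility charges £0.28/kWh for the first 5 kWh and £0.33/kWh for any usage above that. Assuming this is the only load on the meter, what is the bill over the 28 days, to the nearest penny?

Runtime = 2 h/day × 28 days = 56 h
Energy = 0.41 kW × 56 h = 22.96 kWh
Tier 1 (0–5 kWh): 5 × £0.28 = £1.4
Above 5 kWh: 17.96 × £0.33 = £5.9268
Bill = £7.33

£7.33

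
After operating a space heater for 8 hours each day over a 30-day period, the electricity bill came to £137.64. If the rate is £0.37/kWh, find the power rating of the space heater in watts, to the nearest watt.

1550 W

Energy = £137.64 ÷ £0.37/kWh = 372 kWh
Runtime = 8 h/day × 30 days = 240 h
Power = 372 kWh ÷ 240 h = 1.55 kW = 1550 W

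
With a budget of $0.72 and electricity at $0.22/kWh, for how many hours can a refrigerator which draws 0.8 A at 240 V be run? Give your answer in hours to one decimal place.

17.0 h

Power = 0.8 A × 240 V = 192 W = 0.192 kW
Energy available = $0.72 ÷ $0.22/kWh = 3.2727 kWh
Hours = 3.2727 kWh ÷ 0.192 kW = 17.0 h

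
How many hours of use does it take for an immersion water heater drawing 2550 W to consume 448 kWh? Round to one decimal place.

Hours = 448 kWh ÷ 2.55 kW = 175.7 h

175.7 h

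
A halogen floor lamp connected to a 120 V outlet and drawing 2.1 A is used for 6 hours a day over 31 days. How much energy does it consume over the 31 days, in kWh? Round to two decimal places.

Power = 2.1 A × 120 V = 252 W = 0.252 kW
Runtime = 6 h/day × 31 days = 186 h
Energy = 0.252 kW × 186 h = 46.872 kWh ≈ 46.87 kWh

46.87 kWh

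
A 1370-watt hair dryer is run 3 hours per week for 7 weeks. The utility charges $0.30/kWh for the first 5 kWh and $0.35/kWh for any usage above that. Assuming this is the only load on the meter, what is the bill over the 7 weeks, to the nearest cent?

$9.82

Runtime = 3 h/week × 7 weeks = 21 h
Energy = 1.37 kW × 21 h = 28.77 kWh
Tier 1 (0–5 kWh): 5 × $0.30 = $1.5
Above 5 kWh: 23.77 × $0.35 = $8.3195
Bill = $9.82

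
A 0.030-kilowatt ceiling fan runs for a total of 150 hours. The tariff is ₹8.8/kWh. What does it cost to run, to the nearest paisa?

₹39.60

Energy = 0.03 kW × 150 h = 4.5 kWh
Cost = 4.5 kWh × ₹8.8/kWh = ₹39.60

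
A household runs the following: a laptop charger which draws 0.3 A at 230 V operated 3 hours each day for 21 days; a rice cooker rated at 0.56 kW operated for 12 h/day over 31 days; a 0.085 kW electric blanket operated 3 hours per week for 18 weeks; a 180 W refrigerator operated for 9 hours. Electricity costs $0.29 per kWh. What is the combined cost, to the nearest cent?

$63.47

laptop charger: Power = 0.3 A × 230 V = 69 W = 0.069 kW
laptop charger: Runtime = 3 h/day × 21 days = 63 h
laptop charger: 0.069 kW × 63 h = 4.347 kWh
rice cooker: Runtime = 12 h/day × 31 days = 372 h
rice cooker: 0.56 kW × 372 h = 208.32 kWh
electric blanket: Runtime = 3 h/week × 18 weeks = 54 h
electric blanket: 0.085 kW × 54 h = 4.59 kWh
refrigerator: 0.18 kW × 9 h = 1.62 kWh
Total energy = 218.877 kWh
Cost = 218.877 × $0.29 = $63.47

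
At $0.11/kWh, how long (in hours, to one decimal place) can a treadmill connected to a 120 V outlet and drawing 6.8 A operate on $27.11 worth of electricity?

302.0 h

Power = 6.8 A × 120 V = 816 W = 0.816 kW
Energy available = $27.11 ÷ $0.11/kWh = 246.4545 kWh
Hours = 246.4545 kWh ÷ 0.816 kW = 302.0 h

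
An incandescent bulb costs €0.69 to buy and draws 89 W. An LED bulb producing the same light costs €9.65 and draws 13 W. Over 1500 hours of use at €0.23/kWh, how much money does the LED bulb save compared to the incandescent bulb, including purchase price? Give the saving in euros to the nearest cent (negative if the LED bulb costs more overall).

€17.26

incandescent bulb: €0.69 + (89/1000) kW × 1500 h × €0.23 = €0.69 + €30.705 = €31.395
LED bulb: €9.65 + (13/1000) kW × 1500 h × €0.23 = €9.65 + €4.485 = €14.135
Saving = €31.395 − €14.135 = €17.26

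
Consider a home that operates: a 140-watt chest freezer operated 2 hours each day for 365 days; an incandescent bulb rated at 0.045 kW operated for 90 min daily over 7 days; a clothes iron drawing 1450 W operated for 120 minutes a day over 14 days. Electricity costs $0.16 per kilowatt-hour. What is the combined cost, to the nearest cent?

$22.92

chest freezer: Runtime = 2 h/day × 365 days = 730 h
chest freezer: 0.14 kW × 730 h = 102.2 kWh
incandescent bulb: Runtime = 90 min × 7 = 630 min = 10.5 h
incandescent bulb: 0.045 kW × 10.5 h = 0.4725 kWh
clothes iron: Runtime = 120 min × 14 = 1680 min = 28 h
clothes iron: 1.45 kW × 28 h = 40.6 kWh
Total energy = 143.2725 kWh
Cost = 143.2725 × $0.16 = $22.92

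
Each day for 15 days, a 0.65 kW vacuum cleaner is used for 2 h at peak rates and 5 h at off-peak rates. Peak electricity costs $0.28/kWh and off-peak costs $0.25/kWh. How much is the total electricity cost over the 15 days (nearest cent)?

Peak energy = 0.65 kW × 2 h × 15 = 19.5 kWh
Off-peak energy = 0.65 kW × 5 h × 15 = 48.75 kWh
Cost = 19.5 × $0.28 + 48.75 × $0.25 = $5.46 + $12.1875 = $17.65

$17.65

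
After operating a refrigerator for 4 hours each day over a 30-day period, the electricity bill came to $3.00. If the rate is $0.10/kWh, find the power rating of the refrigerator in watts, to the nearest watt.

250 W

Energy = $3.00 ÷ $0.10/kWh = 30 kWh
Runtime = 4 h/day × 30 days = 120 h
Power = 30 kWh ÷ 120 h = 0.25 kW = 250 W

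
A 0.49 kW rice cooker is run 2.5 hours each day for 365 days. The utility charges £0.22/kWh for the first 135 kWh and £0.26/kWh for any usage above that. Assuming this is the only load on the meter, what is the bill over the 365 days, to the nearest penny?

Runtime = 2.5 h/day × 365 days = 912.5 h
Energy = 0.49 kW × 912.5 h = 447.125 kWh
Tier 1 (0–135 kWh): 135 × £0.22 = £29.7
Above 135 kWh: 312.125 × £0.26 = £81.1525
Bill = £110.85

£110.85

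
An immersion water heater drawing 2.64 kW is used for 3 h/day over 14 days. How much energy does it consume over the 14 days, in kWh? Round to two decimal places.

110.88 kWh

Runtime = 3 h/day × 14 days = 42 h
Energy = 2.64 kW × 42 h = 110.88 kWh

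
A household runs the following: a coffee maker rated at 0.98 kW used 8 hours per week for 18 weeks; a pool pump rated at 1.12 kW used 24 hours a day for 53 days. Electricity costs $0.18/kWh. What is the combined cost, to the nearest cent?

$281.84

coffee maker: Runtime = 8 h/week × 18 weeks = 144 h
coffee maker: 0.98 kW × 144 h = 141.12 kWh
pool pump: Runtime = 24 h × 53 = 1272 h
pool pump: 1.12 kW × 1272 h = 1424.64 kWh
Total energy = 1565.76 kWh
Cost = 1565.76 × $0.18 = $281.84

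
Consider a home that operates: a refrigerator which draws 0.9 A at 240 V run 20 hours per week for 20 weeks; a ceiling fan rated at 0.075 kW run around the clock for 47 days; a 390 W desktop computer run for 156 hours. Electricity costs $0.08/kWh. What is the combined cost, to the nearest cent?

$18.55

refrigerator: Power = 0.9 A × 240 V = 216 W = 0.216 kW
refrigerator: Runtime = 20 h/week × 20 weeks = 400 h
refrigerator: 0.216 kW × 400 h = 86.4 kWh
ceiling fan: Runtime = 24 h × 47 = 1128 h
ceiling fan: 0.075 kW × 1128 h = 84.6 kWh
desktop computer: 0.39 kW × 156 h = 60.84 kWh
Total energy = 231.84 kWh
Cost = 231.84 × $0.08 = $18.55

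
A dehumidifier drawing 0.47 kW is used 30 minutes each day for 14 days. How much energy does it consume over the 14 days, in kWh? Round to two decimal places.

3.29 kWh

Runtime = 30 min × 14 = 420 min = 7 h
Energy = 0.47 kW × 7 h = 3.29 kWh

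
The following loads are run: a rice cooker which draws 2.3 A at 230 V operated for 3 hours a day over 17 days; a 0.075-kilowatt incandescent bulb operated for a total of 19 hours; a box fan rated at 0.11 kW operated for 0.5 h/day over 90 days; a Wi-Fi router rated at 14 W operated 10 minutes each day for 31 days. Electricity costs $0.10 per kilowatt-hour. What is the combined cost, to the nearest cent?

rice cooker: Power = 2.3 A × 230 V = 529 W = 0.529 kW
rice cooker: Runtime = 3 h/day × 17 days = 51 h
rice cooker: 0.529 kW × 51 h = 26.979 kWh
incandescent bulb: 0.075 kW × 19 h = 1.425 kWh
box fan: Runtime = 0.5 h/day × 90 days = 45 h
box fan: 0.11 kW × 45 h = 4.95 kWh
Wi-Fi router: Runtime = 10 min × 31 = 310 min = 5.166666… h
Wi-Fi router: 0.014 kW × 5.166666… h = 0.072333… kWh
Total energy = 33.426333… kWh
Cost = 33.426333… × $0.10 = $3.34

$3.34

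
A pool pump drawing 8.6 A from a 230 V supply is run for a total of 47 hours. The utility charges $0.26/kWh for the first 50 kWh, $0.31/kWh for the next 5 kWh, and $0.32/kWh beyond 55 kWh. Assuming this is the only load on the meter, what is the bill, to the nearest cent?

Power = 8.6 A × 230 V = 1978 W = 1.978 kW
Energy = 1.978 kW × 47 h = 92.966 kWh
Tier 1 (0–50 kWh): 50 × $0.26 = $13
Tier 2 (50–55 kWh): 5 × $0.31 = $1.55
Above 55 kWh: 37.966 × $0.32 = $12.14912
Bill = $26.70

$26.70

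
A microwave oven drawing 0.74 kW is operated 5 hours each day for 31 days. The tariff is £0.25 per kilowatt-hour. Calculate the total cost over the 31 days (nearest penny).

£28.68

Runtime = 5 h/day × 31 days = 155 h
Energy = 0.74 kW × 155 h = 114.7 kWh
Cost = 114.7 kWh × £0.25/kWh = £28.68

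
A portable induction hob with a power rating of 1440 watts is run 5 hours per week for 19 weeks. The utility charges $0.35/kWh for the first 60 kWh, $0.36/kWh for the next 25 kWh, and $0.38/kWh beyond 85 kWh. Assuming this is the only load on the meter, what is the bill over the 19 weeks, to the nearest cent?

Runtime = 5 h/week × 19 weeks = 95 h
Energy = 1.44 kW × 95 h = 136.8 kWh
Tier 1 (0–60 kWh): 60 × $0.35 = $21
Tier 2 (60–85 kWh): 25 × $0.36 = $9
Above 85 kWh: 51.8 × $0.38 = $19.684
Bill = $49.68

$49.68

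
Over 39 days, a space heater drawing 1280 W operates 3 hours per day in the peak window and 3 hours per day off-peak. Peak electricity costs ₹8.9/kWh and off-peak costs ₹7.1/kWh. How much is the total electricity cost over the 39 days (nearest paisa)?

₹2396.16

Peak energy = 1.28 kW × 3 h × 39 = 149.76 kWh
Off-peak energy = 1.28 kW × 3 h × 39 = 149.76 kWh
Cost = 149.76 × ₹8.9 + 149.76 × ₹7.1 = ₹1332.864 + ₹1063.296 = ₹2396.16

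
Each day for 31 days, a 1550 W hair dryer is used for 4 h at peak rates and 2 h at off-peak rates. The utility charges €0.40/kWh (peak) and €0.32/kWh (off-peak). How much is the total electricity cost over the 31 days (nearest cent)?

€107.63

Peak energy = 1.55 kW × 4 h × 31 = 192.2 kWh
Off-peak energy = 1.55 kW × 2 h × 31 = 96.1 kWh
Cost = 192.2 × €0.40 + 96.1 × €0.32 = €76.88 + €30.752 = €107.63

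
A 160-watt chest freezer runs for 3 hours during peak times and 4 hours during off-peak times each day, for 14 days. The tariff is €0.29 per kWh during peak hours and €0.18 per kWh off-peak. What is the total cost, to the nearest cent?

€3.56

Peak energy = 0.16 kW × 3 h × 14 = 6.72 kWh
Off-peak energy = 0.16 kW × 4 h × 14 = 8.96 kWh
Cost = 6.72 × €0.29 + 8.96 × €0.18 = €1.9488 + €1.6128 = €3.56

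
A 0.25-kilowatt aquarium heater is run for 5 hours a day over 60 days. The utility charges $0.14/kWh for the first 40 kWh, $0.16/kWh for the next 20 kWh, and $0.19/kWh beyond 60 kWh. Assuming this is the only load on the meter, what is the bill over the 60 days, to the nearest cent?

Runtime = 5 h/day × 60 days = 300 h
Energy = 0.25 kW × 300 h = 75 kWh
Tier 1 (0–40 kWh): 40 × $0.14 = $5.6
Tier 2 (40–60 kWh): 20 × $0.16 = $3.2
Above 60 kWh: 15 × $0.19 = $2.85
Bill = $11.65

$11.65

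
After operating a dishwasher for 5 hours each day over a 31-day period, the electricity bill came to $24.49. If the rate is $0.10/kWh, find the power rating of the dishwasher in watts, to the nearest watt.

Energy = $24.49 ÷ $0.10/kWh = 244.9 kWh
Runtime = 5 h/day × 31 days = 155 h
Power = 244.9 kWh ÷ 155 h = 1.58 kW = 1580 W

1580 W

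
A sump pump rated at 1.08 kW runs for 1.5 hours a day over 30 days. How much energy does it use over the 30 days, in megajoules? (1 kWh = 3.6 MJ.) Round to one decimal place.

175.0 MJ

Runtime = 1.5 h/day × 30 days = 45 h
Energy = 1.08 kW × 45 h = 48.6 kWh
= 48.6 × 3.6 MJ = 175.0 MJ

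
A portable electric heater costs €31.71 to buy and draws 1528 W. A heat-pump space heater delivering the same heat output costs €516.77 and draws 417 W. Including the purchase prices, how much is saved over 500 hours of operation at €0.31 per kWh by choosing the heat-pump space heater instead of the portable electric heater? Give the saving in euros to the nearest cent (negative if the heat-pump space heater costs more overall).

-€312.86

portable electric heater: €31.71 + (1528/1000) kW × 500 h × €0.31 = €31.71 + €236.84 = €268.55
heat-pump space heater: €516.77 + (417/1000) kW × 500 h × €0.31 = €516.77 + €64.635 = €581.405
Saving = €268.55 − €581.405 = −€312.855 → -€312.86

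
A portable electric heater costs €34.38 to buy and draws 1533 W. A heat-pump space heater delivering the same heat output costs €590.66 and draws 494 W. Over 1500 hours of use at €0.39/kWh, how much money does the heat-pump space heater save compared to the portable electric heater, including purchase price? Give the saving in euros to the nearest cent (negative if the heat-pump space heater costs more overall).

portable electric heater: €34.38 + (1533/1000) kW × 1500 h × €0.39 = €34.38 + €896.805 = €931.185
heat-pump space heater: €590.66 + (494/1000) kW × 1500 h × €0.39 = €590.66 + €288.99 = €879.65
Saving = €931.185 − €879.65 = €51.535 → €51.54

€51.54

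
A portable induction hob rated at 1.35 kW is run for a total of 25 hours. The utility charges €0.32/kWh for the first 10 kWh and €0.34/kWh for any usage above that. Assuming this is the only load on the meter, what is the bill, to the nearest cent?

€11.28

Energy = 1.35 kW × 25 h = 33.75 kWh
Tier 1 (0–10 kWh): 10 × €0.32 = €3.2
Above 10 kWh: 23.75 × €0.34 = €8.075
Bill = €11.28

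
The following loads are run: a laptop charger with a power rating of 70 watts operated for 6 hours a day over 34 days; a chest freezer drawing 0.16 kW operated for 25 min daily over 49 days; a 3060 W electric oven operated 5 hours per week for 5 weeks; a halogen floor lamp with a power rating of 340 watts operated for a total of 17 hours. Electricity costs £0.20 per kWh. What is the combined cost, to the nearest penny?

laptop charger: Runtime = 6 h/day × 34 days = 204 h
laptop charger: 0.07 kW × 204 h = 14.28 kWh
chest freezer: Runtime = 25 min × 49 = 1225 min = 20.416666… h
chest freezer: 0.16 kW × 20.416666… h = 3.266666… kWh
electric oven: Runtime = 5 h/week × 5 weeks = 25 h
electric oven: 3.06 kW × 25 h = 76.5 kWh
halogen floor lamp: 0.34 kW × 17 h = 5.78 kWh
Total energy = 99.826666… kWh
Cost = 99.826666… × £0.20 = £19.97

£19.97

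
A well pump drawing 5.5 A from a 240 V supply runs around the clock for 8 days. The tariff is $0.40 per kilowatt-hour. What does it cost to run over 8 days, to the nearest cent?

$101.38

Power = 5.5 A × 240 V = 1320 W = 1.32 kW
Runtime = 24 h × 8 = 192 h
Energy = 1.32 kW × 192 h = 253.44 kWh
Cost = 253.44 kWh × $0.40/kWh = $101.38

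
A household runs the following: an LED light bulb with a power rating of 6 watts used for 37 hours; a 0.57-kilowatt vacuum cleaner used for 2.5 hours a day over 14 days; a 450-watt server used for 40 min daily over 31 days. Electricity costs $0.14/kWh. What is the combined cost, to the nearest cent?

$4.13

LED light bulb: 0.006 kW × 37 h = 0.222 kWh
vacuum cleaner: Runtime = 2.5 h/day × 14 days = 35 h
vacuum cleaner: 0.57 kW × 35 h = 19.95 kWh
server: Runtime = 40 min × 31 = 1240 min = 20.666666… h
server: 0.45 kW × 20.666666… h = 9.3 kWh
Total energy = 29.472 kWh
Cost = 29.472 × $0.14 = $4.13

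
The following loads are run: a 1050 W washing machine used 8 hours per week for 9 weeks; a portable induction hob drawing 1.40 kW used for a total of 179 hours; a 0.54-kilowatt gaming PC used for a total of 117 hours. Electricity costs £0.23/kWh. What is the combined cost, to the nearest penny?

washing machine: Runtime = 8 h/week × 9 weeks = 72 h
washing machine: 1.05 kW × 72 h = 75.6 kWh
portable induction hob: 1.4 kW × 179 h = 250.6 kWh
gaming PC: 0.54 kW × 117 h = 63.18 kWh
Total energy = 389.38 kWh
Cost = 389.38 × £0.23 = £89.56

£89.56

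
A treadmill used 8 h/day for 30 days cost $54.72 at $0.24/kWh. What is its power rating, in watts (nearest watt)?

950 W

Energy = $54.72 ÷ $0.24/kWh = 228 kWh
Runtime = 8 h/day × 30 days = 240 h
Power = 228 kWh ÷ 240 h = 0.95 kW = 950 W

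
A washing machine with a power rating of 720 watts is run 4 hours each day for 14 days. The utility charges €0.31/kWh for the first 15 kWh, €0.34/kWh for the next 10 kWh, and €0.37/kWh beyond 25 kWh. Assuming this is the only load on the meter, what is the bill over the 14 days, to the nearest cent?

Runtime = 4 h/day × 14 days = 56 h
Energy = 0.72 kW × 56 h = 40.32 kWh
Tier 1 (0–15 kWh): 15 × €0.31 = €4.65
Tier 2 (15–25 kWh): 10 × €0.34 = €3.4
Above 25 kWh: 15.32 × €0.37 = €5.6684
Bill = €13.72

€13.72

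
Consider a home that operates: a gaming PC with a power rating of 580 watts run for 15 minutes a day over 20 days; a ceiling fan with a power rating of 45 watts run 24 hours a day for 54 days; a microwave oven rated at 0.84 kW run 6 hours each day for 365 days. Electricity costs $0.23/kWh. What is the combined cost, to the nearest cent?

$437.19

gaming PC: Runtime = 15 min × 20 = 300 min = 5 h
gaming PC: 0.58 kW × 5 h = 2.9 kWh
ceiling fan: Runtime = 24 h × 54 = 1296 h
ceiling fan: 0.045 kW × 1296 h = 58.32 kWh
microwave oven: Runtime = 6 h/day × 365 days = 2190 h
microwave oven: 0.84 kW × 2190 h = 1839.6 kWh
Total energy = 1900.82 kWh
Cost = 1900.82 × $0.23 = $437.19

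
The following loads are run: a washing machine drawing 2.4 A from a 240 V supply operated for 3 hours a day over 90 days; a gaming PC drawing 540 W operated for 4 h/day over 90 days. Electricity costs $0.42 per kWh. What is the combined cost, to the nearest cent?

$146.97

washing machine: Power = 2.4 A × 240 V = 576 W = 0.576 kW
washing machine: Runtime = 3 h/day × 90 days = 270 h
washing machine: 0.576 kW × 270 h = 155.52 kWh
gaming PC: Runtime = 4 h/day × 90 days = 360 h
gaming PC: 0.54 kW × 360 h = 194.4 kWh
Total energy = 349.92 kWh
Cost = 349.92 × $0.42 = $146.97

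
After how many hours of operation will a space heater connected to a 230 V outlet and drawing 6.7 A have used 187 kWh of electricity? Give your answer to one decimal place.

Power = 6.7 A × 230 V = 1541 W = 1.541 kW
Hours = 187 kWh ÷ 1.541 kW = 121.3 h

121.3 h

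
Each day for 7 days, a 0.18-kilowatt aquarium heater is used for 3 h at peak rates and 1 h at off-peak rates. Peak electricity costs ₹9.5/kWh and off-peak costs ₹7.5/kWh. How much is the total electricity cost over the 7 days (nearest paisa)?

Peak energy = 0.18 kW × 3 h × 7 = 3.78 kWh
Off-peak energy = 0.18 kW × 1 h × 7 = 1.26 kWh
Cost = 3.78 × ₹9.5 + 1.26 × ₹7.5 = ₹35.91 + ₹9.45 = ₹45.36

₹45.36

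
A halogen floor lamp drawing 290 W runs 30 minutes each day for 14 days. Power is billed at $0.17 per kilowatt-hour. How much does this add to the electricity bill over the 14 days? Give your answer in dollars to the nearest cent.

Runtime = 30 min × 14 = 420 min = 7 h
Energy = 0.29 kW × 7 h = 2.03 kWh
Cost = 2.03 kWh × $0.17/kWh = $0.35

$0.35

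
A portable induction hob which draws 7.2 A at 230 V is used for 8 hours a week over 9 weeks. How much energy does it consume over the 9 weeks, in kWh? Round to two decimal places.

Power = 7.2 A × 230 V = 1656 W = 1.656 kW
Runtime = 8 h/week × 9 weeks = 72 h
Energy = 1.656 kW × 72 h = 119.232 kWh ≈ 119.23 kWh

119.23 kWh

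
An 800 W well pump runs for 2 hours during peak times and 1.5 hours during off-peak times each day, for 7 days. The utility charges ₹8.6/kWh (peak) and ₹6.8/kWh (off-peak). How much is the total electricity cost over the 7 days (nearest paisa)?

Peak energy = 0.8 kW × 2 h × 7 = 11.2 kWh
Off-peak energy = 0.8 kW × 1.5 h × 7 = 8.4 kWh
Cost = 11.2 × ₹8.6 + 8.4 × ₹6.8 = ₹96.32 + ₹57.12 = ₹153.44

₹153.44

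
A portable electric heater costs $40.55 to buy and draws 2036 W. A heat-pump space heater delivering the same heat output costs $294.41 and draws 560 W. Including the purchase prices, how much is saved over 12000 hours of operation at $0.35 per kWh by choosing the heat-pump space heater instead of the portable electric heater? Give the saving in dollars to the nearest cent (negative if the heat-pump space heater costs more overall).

$5945.34

portable electric heater: $40.55 + (2036/1000) kW × 12000 h × $0.35 = $40.55 + $8551.2 = $8591.75
heat-pump space heater: $294.41 + (560/1000) kW × 12000 h × $0.35 = $294.41 + $2352 = $2646.41
Saving = $8591.75 − $2646.41 = $5945.34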